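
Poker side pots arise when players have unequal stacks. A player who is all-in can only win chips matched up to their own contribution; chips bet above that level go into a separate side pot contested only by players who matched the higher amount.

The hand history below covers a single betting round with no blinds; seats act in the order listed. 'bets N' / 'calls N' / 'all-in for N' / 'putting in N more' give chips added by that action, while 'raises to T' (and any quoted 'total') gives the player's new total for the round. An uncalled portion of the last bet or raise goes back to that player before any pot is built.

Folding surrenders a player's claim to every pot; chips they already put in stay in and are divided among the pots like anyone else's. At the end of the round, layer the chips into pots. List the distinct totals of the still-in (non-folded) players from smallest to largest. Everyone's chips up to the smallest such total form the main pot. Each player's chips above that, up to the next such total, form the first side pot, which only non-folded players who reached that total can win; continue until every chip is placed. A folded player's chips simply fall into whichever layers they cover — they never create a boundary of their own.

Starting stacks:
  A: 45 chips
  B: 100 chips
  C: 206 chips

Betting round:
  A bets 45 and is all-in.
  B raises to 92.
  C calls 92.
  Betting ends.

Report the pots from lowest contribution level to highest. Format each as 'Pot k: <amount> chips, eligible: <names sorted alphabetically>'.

Contributions: A=45, B=92, C=92
Pot levels (distinct totals of non-folded players): 45, 92
Layer 1-45: 45 each from A, B, C = 45*3 = 135 chips; eligible A, B, C
Layer 46-92: 47 each from B, C = 47*2 = 94 chips; eligible B, C

Pot 1: 135 chips, eligible: A, B, C
Pot 2: 94 chips, eligible: B, C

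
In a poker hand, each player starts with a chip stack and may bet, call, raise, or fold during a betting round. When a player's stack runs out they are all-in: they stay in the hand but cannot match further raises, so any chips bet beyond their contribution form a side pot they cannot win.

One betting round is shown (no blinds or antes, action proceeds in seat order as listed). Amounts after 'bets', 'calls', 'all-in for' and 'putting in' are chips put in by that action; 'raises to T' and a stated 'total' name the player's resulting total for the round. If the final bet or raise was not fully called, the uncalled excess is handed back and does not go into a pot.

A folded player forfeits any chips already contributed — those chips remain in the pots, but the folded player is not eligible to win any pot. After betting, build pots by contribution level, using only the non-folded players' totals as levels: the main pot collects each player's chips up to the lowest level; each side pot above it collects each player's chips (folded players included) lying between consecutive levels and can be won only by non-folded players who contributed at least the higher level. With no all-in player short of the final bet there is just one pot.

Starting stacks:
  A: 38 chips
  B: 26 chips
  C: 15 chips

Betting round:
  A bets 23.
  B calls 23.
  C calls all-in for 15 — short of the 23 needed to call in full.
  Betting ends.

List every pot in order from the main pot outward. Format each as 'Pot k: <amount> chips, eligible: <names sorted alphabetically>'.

Contributions: A=23, B=23, C=15
Pot levels (distinct totals of non-folded players): 15, 23
Layer 1-15: 15 each from A, B, C = 15*3 = 45 chips; eligible A, B, C
Layer 16-23: 8 each from A, B = 8*2 = 16 chips; eligible A, B

Pot 1: 45 chips, eligible: A, B, C
Pot 2: 16 chips, eligible: A, B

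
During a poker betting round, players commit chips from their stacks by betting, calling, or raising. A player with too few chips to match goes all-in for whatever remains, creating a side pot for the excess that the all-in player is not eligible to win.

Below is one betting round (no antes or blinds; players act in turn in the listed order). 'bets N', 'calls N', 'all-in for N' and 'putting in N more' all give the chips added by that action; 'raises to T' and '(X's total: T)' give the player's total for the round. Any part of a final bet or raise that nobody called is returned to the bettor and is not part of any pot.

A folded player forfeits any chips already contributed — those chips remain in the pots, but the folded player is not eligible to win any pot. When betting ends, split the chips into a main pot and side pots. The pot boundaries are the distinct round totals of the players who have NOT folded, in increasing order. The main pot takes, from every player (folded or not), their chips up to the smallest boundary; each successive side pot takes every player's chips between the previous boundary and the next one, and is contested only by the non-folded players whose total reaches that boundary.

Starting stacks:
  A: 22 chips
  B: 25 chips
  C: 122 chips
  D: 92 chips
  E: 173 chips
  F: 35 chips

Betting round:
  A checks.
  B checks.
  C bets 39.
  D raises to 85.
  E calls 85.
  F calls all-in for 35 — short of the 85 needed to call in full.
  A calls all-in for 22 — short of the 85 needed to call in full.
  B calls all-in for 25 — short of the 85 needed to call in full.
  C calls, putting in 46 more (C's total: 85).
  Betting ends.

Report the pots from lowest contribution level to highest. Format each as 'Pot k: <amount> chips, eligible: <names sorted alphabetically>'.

Pot 1: 132 chips, eligible: A, B, C, D, E, F
Pot 2: 15 chips, eligible: B, C, D, E, F
Pot 3: 40 chips, eligible: C, D, E, F
Pot 4: 150 chips, eligible: C, D, E

Derivation:
Contributions: A=22, B=25, C=85, D=85, E=85, F=35
Pot levels (distinct totals of non-folded players): 22, 25, 35, 85
Layer 1-22: 22 each from A, B, C, D, E, F = 22*6 = 132 chips; eligible A, B, C, D, E, F
Layer 23-25: 3 each from B, C, D, E, F = 3*5 = 15 chips; eligible B, C, D, E, F
Layer 26-35: 10 each from C, D, E, F = 10*4 = 40 chips; eligible C, D, E, F
Layer 36-85: 50 each from C, D, E = 50*3 = 150 chips; eligible C, D, E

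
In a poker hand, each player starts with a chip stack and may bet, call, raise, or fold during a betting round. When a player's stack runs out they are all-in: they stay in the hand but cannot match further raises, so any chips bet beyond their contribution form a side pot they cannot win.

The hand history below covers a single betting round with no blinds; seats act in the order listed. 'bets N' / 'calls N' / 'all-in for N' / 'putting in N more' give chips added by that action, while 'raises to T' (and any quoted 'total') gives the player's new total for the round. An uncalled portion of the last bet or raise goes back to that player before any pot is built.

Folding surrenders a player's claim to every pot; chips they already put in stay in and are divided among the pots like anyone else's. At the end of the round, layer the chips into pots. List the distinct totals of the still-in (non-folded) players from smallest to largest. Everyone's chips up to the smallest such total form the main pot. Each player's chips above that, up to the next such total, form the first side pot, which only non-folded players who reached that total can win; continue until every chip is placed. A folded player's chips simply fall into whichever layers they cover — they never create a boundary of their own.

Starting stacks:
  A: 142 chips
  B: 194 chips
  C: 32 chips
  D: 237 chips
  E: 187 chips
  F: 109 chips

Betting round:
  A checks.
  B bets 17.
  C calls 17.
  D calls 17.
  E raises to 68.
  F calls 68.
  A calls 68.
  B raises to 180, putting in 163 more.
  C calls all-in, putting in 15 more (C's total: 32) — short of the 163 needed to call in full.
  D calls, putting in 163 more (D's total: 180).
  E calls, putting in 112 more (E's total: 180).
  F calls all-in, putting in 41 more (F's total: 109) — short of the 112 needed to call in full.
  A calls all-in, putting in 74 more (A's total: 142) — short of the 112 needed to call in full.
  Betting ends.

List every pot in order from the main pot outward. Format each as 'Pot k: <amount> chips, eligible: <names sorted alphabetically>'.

Contributions: A=142, B=180, C=32, D=180, E=180, F=109
Pot levels (distinct totals of non-folded players): 32, 109, 142, 180
Layer 1-32: 32 each from A, B, C, D, E, F = 32*6 = 192 chips; eligible A, B, C, D, E, F
Layer 33-109: 77 each from A, B, D, E, F = 77*5 = 385 chips; eligible A, B, D, E, F
Layer 110-142: 33 each from A, B, D, E = 33*4 = 132 chips; eligible A, B, D, E
Layer 143-180: 38 each from B, D, E = 38*3 = 114 chips; eligible B, D, E

Pot 1: 192 chips, eligible: A, B, C, D, E, F
Pot 2: 385 chips, eligible: A, B, D, E, F
Pot 3: 132 chips, eligible: A, B, D, E
Pot 4: 114 chips, eligible: B, D, E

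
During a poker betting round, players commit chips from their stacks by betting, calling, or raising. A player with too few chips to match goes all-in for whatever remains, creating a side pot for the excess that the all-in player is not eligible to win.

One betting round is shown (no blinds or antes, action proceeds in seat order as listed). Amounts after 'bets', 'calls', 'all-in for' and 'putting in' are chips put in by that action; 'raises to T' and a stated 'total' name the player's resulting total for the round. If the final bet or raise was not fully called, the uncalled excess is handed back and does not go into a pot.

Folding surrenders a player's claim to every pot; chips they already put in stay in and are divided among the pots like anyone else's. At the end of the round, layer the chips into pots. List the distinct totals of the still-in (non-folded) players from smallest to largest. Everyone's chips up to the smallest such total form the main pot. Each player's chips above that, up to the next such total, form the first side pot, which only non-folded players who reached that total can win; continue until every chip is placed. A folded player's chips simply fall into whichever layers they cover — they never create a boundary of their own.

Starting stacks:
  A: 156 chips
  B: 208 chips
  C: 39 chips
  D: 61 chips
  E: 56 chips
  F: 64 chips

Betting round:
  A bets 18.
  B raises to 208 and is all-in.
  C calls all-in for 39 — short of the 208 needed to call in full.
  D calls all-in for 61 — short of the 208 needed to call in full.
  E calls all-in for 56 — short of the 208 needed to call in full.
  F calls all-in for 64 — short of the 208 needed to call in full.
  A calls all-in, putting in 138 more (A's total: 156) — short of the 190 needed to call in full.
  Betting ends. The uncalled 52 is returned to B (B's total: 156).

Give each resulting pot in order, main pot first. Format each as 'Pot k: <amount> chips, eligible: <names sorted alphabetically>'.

Pot 1: 234 chips, eligible: A, B, C, D, E, F
Pot 2: 85 chips, eligible: A, B, D, E, F
Pot 3: 20 chips, eligible: A, B, D, F
Pot 4: 9 chips, eligible: A, B, F
Pot 5: 184 chips, eligible: A, B

Derivation:
Contributions (after 52 returned to B): A=156, B=156, C=39, D=61, E=56, F=64
Pot levels (distinct totals of non-folded players): 39, 56, 61, 64, 156
Layer 1-39: 39 each from A, B, C, D, E, F = 39*6 = 234 chips; eligible A, B, C, D, E, F
Layer 40-56: 17 each from A, B, D, E, F = 17*5 = 85 chips; eligible A, B, D, E, F
Layer 57-61: 5 each from A, B, D, F = 5*4 = 20 chips; eligible A, B, D, F
Layer 62-64: 3 each from A, B, F = 3*3 = 9 chips; eligible A, B, F
Layer 65-156: 92 each from A, B = 92*2 = 184 chips; eligible A, B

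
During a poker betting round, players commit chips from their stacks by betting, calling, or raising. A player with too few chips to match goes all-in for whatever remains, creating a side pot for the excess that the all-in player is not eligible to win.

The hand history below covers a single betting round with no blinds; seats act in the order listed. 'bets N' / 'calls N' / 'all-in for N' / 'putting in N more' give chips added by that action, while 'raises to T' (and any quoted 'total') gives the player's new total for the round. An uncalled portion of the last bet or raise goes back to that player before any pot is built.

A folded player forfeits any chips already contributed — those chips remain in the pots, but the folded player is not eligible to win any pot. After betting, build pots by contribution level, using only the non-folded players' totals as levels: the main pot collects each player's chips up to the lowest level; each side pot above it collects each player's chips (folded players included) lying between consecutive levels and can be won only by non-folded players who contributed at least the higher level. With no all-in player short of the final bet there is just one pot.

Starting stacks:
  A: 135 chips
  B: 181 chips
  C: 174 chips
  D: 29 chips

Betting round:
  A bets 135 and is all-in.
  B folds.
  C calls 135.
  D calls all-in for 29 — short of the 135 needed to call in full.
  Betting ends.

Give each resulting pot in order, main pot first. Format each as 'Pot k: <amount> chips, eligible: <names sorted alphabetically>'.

Contributions: A=135, C=135, D=29
Folded: B
Pot levels (distinct totals of non-folded players): 29, 135
Layer 1-29: 29 each from A, C, D = 29*3 = 87 chips; eligible A, C, D
Layer 30-135: 106 each from A, C = 106*2 = 212 chips; eligible A, C

Pot 1: 87 chips, eligible: A, C, D
Pot 2: 212 chips, eligible: A, C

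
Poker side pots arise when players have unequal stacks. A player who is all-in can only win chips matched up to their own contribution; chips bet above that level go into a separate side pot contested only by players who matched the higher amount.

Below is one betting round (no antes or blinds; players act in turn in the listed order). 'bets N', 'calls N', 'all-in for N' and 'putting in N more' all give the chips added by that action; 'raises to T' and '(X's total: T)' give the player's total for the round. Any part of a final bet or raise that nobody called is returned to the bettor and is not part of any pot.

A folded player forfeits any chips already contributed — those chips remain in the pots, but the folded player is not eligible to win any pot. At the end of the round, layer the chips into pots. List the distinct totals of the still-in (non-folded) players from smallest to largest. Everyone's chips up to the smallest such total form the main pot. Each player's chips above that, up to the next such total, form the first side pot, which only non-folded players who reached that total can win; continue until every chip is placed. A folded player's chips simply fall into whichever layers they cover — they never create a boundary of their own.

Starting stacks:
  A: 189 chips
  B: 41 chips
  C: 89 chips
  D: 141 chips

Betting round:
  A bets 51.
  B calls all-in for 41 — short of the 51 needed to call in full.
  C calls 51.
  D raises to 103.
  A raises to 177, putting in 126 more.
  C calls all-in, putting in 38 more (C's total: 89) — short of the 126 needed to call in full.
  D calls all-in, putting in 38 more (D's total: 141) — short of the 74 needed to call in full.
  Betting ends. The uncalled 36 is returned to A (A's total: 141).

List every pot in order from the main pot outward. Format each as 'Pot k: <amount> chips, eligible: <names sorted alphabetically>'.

Contributions (after 36 returned to A): A=141, B=41, C=89, D=141
Pot levels (distinct totals of non-folded players): 41, 89, 141
Layer 1-41: 41 each from A, B, C, D = 41*4 = 164 chips; eligible A, B, C, D
Layer 42-89: 48 each from A, C, D = 48*3 = 144 chips; eligible A, C, D
Layer 90-141: 52 each from A, D = 52*2 = 104 chips; eligible A, D

Pot 1: 164 chips, eligible: A, B, C, D
Pot 2: 144 chips, eligible: A, C, D
Pot 3: 104 chips, eligible: A, D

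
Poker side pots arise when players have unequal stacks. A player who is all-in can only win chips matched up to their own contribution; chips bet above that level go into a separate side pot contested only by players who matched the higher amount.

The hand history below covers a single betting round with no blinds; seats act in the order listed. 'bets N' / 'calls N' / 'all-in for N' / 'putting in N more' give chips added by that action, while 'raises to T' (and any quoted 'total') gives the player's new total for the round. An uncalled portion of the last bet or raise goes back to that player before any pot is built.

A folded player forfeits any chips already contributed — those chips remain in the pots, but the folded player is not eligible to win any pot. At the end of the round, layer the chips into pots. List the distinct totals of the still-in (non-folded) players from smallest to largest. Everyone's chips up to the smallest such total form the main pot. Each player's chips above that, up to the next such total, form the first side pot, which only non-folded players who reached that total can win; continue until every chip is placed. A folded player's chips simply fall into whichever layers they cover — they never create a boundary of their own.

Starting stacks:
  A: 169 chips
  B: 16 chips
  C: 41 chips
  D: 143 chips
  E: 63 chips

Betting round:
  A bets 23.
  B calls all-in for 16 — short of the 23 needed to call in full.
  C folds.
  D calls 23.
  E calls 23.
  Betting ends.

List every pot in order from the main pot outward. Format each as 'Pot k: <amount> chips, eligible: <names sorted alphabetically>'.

Contributions: A=23, B=16, D=23, E=23
Folded: C
Pot levels (distinct totals of non-folded players): 16, 23
Layer 1-16: 16 each from A, B, D, E = 16*4 = 64 chips; eligible A, B, D, E
Layer 17-23: 7 each from A, D, E = 7*3 = 21 chips; eligible A, D, E

Pot 1: 64 chips, eligible: A, B, D, E
Pot 2: 21 chips, eligible: A, D, E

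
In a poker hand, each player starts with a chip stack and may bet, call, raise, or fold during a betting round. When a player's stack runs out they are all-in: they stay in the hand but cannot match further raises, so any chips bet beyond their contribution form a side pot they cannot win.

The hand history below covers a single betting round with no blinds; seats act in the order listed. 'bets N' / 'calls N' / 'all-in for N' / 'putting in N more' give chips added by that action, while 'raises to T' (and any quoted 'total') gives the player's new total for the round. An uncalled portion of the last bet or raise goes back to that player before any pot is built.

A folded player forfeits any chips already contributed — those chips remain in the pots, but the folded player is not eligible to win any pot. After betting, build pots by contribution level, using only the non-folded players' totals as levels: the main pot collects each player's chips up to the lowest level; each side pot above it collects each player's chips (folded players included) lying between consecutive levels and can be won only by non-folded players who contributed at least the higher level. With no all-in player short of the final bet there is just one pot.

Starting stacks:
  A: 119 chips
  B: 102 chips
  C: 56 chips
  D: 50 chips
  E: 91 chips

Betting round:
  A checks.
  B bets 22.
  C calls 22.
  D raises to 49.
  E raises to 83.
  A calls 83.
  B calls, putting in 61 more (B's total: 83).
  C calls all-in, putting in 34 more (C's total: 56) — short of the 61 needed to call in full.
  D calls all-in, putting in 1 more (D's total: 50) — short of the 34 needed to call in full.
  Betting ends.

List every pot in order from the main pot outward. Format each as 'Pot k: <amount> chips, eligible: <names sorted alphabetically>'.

Pot 1: 250 chips, eligible: A, B, C, D, E
Pot 2: 24 chips, eligible: A, B, C, E
Pot 3: 81 chips, eligible: A, B, E

Derivation:
Contributions: A=83, B=83, C=56, D=50, E=83
Pot levels (distinct totals of non-folded players): 50, 56, 83
Layer 1-50: 50 each from A, B, C, D, E = 50*5 = 250 chips; eligible A, B, C, D, E
Layer 51-56: 6 each from A, B, C, E = 6*4 = 24 chips; eligible A, B, C, E
Layer 57-83: 27 each from A, B, E = 27*3 = 81 chips; eligible A, B, E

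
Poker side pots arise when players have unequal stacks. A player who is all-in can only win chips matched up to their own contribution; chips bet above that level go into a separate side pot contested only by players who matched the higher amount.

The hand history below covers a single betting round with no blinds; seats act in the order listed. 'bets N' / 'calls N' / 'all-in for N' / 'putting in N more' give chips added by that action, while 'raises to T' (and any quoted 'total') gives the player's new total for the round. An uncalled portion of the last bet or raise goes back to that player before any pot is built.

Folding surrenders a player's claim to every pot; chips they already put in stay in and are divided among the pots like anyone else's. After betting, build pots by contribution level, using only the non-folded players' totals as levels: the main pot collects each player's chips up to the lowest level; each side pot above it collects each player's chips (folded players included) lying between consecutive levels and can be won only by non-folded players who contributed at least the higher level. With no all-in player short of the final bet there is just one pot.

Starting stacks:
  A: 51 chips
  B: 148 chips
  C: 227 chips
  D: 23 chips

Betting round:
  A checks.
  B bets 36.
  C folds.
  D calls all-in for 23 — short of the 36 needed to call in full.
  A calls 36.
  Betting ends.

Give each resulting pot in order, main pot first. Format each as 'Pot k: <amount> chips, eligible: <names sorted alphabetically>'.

Contributions: A=36, B=36, D=23
Folded: C
Pot levels (distinct totals of non-folded players): 23, 36
Layer 1-23: 23 each from A, B, D = 23*3 = 69 chips; eligible A, B, D
Layer 24-36: 13 each from A, B = 13*2 = 26 chips; eligible A, B

Pot 1: 69 chips, eligible: A, B, D
Pot 2: 26 chips, eligible: A, B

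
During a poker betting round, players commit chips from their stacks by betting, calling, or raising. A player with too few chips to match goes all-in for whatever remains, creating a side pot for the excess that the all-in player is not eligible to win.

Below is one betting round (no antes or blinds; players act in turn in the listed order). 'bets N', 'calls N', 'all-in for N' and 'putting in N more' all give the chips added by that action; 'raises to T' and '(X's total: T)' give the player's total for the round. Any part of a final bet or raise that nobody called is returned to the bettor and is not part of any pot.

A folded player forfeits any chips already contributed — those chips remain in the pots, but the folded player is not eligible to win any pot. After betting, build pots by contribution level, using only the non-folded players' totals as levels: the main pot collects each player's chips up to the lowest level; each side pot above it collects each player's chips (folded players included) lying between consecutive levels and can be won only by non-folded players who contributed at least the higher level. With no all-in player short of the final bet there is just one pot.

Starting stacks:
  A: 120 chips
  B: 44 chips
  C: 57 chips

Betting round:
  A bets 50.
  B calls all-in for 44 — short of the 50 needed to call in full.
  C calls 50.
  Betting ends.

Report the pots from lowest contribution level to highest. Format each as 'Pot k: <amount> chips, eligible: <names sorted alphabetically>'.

Contributions: A=50, B=44, C=50
Pot levels (distinct totals of non-folded players): 44, 50
Layer 1-44: 44 each from A, B, C = 44*3 = 132 chips; eligible A, B, C
Layer 45-50: 6 each from A, C = 6*2 = 12 chips; eligible A, C

Pot 1: 132 chips, eligible: A, B, C
Pot 2: 12 chips, eligible: A, C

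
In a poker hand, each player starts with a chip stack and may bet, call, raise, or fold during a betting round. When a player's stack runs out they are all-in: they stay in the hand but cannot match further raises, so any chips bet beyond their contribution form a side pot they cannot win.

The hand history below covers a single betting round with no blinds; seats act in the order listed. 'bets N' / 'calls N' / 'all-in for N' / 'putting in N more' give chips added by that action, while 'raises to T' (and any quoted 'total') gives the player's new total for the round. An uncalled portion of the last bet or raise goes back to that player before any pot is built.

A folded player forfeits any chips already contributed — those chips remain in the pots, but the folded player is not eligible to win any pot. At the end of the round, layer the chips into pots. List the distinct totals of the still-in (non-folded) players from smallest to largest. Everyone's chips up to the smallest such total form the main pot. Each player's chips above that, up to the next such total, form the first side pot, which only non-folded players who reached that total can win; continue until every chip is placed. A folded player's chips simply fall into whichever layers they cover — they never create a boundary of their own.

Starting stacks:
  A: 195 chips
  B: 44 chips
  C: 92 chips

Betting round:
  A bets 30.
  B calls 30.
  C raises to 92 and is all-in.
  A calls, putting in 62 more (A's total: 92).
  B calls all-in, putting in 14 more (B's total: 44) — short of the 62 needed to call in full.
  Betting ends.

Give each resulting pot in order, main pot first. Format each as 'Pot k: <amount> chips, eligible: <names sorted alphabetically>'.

Pot 1: 132 chips, eligible: A, B, C
Pot 2: 96 chips, eligible: A, C

Derivation:
Contributions: A=92, B=44, C=92
Pot levels (distinct totals of non-folded players): 44, 92
Layer 1-44: 44 each from A, B, C = 44*3 = 132 chips; eligible A, B, C
Layer 45-92: 48 each from A, C = 48*2 = 96 chips; eligible A, C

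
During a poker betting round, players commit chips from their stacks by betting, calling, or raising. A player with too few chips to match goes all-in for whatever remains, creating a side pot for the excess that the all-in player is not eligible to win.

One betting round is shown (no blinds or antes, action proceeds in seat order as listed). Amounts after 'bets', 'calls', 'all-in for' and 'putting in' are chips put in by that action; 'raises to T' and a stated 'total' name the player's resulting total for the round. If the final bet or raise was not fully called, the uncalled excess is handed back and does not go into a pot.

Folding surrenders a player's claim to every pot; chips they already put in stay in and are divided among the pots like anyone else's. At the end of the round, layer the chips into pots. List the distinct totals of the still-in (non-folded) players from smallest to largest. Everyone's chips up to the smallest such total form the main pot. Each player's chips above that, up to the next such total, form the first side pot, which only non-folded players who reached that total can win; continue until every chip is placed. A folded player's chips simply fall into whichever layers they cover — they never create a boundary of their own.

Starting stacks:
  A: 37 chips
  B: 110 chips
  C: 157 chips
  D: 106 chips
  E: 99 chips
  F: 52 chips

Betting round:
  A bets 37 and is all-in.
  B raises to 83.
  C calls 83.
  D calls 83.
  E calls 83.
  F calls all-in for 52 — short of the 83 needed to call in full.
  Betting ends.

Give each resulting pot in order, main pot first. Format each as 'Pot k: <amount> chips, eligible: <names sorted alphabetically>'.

Pot 1: 222 chips, eligible: A, B, C, D, E, F
Pot 2: 75 chips, eligible: B, C, D, E, F
Pot 3: 124 chips, eligible: B, C, D, E

Derivation:
Contributions: A=37, B=83, C=83, D=83, E=83, F=52
Pot levels (distinct totals of non-folded players): 37, 52, 83
Layer 1-37: 37 each from A, B, C, D, E, F = 37*6 = 222 chips; eligible A, B, C, D, E, F
Layer 38-52: 15 each from B, C, D, E, F = 15*5 = 75 chips; eligible B, C, D, E, F
Layer 53-83: 31 each from B, C, D, E = 31*4 = 124 chips; eligible B, C, D, E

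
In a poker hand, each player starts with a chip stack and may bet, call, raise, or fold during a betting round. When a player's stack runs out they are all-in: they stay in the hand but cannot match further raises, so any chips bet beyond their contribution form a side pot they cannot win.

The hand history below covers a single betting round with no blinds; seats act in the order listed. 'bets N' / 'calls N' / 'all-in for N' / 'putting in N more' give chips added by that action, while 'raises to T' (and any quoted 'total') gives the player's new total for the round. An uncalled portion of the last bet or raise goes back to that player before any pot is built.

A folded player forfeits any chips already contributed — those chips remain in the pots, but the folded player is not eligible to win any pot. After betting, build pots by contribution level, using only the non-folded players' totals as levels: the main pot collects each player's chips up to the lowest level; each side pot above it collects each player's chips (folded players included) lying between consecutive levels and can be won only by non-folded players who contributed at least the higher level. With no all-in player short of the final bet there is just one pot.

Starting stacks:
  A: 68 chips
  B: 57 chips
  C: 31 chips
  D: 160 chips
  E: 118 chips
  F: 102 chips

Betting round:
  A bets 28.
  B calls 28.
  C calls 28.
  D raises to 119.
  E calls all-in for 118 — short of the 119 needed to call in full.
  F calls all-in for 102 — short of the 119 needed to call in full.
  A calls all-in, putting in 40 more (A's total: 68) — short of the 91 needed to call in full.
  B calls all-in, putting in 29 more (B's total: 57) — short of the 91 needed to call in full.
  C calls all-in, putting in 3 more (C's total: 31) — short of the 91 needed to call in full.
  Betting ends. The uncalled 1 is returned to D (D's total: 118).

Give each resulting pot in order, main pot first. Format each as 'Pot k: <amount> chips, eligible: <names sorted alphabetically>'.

Pot 1: 186 chips, eligible: A, B, C, D, E, F
Pot 2: 130 chips, eligible: A, B, D, E, F
Pot 3: 44 chips, eligible: A, D, E, F
Pot 4: 102 chips, eligible: D, E, F
Pot 5: 32 chips, eligible: D, E

Derivation:
Contributions (after 1 returned to D): A=68, B=57, C=31, D=118, E=118, F=102
Pot levels (distinct totals of non-folded players): 31, 57, 68, 102, 118
Layer 1-31: 31 each from A, B, C, D, E, F = 31*6 = 186 chips; eligible A, B, C, D, E, F
Layer 32-57: 26 each from A, B, D, E, F = 26*5 = 130 chips; eligible A, B, D, E, F
Layer 58-68: 11 each from A, D, E, F = 11*4 = 44 chips; eligible A, D, E, F
Layer 69-102: 34 each from D, E, F = 34*3 = 102 chips; eligible D, E, F
Layer 103-118: 16 each from D, E = 16*2 = 32 chips; eligible D, E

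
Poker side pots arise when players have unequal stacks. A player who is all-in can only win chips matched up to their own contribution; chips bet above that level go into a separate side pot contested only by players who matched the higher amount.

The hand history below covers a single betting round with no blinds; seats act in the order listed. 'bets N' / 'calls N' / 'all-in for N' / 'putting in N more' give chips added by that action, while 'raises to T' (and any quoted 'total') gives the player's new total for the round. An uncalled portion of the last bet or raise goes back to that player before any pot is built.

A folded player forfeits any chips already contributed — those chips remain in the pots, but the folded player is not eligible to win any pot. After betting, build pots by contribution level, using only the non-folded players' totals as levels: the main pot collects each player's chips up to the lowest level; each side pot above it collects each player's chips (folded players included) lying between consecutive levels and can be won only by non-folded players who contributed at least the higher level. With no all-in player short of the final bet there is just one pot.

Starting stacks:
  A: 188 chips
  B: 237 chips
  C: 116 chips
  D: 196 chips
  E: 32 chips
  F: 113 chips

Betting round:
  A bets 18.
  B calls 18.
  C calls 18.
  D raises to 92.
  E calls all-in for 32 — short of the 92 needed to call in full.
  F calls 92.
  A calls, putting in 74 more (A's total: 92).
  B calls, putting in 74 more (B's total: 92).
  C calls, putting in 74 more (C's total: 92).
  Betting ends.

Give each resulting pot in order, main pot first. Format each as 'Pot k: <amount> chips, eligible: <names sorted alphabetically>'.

Contributions: A=92, B=92, C=92, D=92, E=32, F=92
Pot levels (distinct totals of non-folded players): 32, 92
Layer 1-32: 32 each from A, B, C, D, E, F = 32*6 = 192 chips; eligible A, B, C, D, E, F
Layer 33-92: 60 each from A, B, C, D, F = 60*5 = 300 chips; eligible A, B, C, D, F

Pot 1: 192 chips, eligible: A, B, C, D, E, F
Pot 2: 300 chips, eligible: A, B, C, D, F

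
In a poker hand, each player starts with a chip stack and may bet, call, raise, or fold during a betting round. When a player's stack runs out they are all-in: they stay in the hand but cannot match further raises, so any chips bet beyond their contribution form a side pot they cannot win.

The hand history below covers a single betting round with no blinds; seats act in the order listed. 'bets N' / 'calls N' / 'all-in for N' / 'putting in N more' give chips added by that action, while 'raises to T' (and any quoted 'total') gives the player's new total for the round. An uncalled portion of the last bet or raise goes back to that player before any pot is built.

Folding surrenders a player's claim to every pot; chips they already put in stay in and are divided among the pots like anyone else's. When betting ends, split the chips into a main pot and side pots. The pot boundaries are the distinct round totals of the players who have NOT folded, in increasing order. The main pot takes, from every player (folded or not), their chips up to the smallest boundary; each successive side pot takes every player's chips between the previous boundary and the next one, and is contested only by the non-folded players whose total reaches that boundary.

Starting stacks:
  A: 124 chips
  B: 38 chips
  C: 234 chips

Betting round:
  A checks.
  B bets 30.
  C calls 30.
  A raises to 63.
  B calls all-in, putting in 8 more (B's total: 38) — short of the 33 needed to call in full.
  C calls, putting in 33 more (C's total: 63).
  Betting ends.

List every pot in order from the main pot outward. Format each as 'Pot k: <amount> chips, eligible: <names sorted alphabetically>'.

Pot 1: 114 chips, eligible: A, B, C
Pot 2: 50 chips, eligible: A, C

Derivation:
Contributions: A=63, B=38, C=63
Pot levels (distinct totals of non-folded players): 38, 63
Layer 1-38: 38 each from A, B, C = 38*3 = 114 chips; eligible A, B, C
Layer 39-63: 25 each from A, C = 25*2 = 50 chips; eligible A, C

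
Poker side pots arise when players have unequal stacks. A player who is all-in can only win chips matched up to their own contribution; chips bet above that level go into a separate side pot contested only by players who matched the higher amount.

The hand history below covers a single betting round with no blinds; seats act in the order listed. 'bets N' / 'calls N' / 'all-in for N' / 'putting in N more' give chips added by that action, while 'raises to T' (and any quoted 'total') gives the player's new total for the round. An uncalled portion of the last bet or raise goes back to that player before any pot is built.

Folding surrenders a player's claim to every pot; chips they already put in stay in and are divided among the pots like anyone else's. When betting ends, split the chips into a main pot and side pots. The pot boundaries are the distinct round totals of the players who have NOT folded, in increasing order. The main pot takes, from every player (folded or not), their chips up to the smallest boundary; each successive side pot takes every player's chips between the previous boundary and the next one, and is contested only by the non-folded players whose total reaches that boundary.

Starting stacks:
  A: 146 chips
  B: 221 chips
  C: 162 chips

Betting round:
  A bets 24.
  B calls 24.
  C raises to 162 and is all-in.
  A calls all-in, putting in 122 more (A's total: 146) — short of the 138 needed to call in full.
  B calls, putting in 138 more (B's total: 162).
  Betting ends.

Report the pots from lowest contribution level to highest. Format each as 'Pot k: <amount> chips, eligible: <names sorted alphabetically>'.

Contributions: A=146, B=162, C=162
Pot levels (distinct totals of non-folded players): 146, 162
Layer 1-146: 146 each from A, B, C = 146*3 = 438 chips; eligible A, B, C
Layer 147-162: 16 each from B, C = 16*2 = 32 chips; eligible B, C

Pot 1: 438 chips, eligible: A, B, C
Pot 2: 32 chips, eligible: B, C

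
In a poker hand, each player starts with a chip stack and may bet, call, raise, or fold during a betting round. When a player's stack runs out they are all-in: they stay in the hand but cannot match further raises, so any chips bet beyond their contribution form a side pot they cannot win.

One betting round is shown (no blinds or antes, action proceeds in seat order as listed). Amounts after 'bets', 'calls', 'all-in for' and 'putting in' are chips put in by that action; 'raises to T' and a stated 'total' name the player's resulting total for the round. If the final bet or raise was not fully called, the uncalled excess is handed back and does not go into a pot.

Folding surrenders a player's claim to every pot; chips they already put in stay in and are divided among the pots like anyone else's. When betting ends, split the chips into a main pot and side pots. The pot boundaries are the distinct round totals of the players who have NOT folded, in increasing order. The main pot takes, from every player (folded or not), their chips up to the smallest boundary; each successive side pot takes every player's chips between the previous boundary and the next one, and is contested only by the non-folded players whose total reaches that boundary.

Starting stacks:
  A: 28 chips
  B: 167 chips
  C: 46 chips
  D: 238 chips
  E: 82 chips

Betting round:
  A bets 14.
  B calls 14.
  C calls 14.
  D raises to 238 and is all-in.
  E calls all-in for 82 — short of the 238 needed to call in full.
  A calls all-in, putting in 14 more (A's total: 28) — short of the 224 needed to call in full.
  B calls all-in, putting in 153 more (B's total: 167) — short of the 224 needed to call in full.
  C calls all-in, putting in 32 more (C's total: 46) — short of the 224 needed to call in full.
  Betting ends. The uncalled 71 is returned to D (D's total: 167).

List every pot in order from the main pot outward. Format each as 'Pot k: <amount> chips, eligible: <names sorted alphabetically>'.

Pot 1: 140 chips, eligible: A, B, C, D, E
Pot 2: 72 chips, eligible: B, C, D, E
Pot 3: 108 chips, eligible: B, D, E
Pot 4: 170 chips, eligible: B, D

Derivation:
Contributions (after 71 returned to D): A=28, B=167, C=46, D=167, E=82
Pot levels (distinct totals of non-folded players): 28, 46, 82, 167
Layer 1-28: 28 each from A, B, C, D, E = 28*5 = 140 chips; eligible A, B, C, D, E
Layer 29-46: 18 each from B, C, D, E = 18*4 = 72 chips; eligible B, C, D, E
Layer 47-82: 36 each from B, D, E = 36*3 = 108 chips; eligible B, D, E
Layer 83-167: 85 each from B, D = 85*2 = 170 chips; eligible B, D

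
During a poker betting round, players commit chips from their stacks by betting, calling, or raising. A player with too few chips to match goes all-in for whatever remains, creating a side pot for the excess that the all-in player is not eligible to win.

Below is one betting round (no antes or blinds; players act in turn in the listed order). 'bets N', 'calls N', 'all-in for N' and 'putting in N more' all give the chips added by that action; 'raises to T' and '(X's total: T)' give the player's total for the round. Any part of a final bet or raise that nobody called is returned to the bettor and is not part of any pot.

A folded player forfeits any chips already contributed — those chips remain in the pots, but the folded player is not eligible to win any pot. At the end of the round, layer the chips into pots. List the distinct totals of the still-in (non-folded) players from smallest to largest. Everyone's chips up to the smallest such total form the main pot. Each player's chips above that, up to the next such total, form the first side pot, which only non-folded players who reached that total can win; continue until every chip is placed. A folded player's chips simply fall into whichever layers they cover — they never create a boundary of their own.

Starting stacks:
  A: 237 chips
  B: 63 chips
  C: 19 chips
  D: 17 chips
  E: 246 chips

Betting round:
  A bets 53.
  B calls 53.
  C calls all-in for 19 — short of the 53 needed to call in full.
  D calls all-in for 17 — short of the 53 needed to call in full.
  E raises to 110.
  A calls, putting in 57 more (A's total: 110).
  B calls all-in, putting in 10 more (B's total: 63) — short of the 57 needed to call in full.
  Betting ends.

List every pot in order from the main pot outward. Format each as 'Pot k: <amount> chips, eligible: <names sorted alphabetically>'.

Contributions: A=110, B=63, C=19, D=17, E=110
Pot levels (distinct totals of non-folded players): 17, 19, 63, 110
Layer 1-17: 17 each from A, B, C, D, E = 17*5 = 85 chips; eligible A, B, C, D, E
Layer 18-19: 2 each from A, B, C, E = 2*4 = 8 chips; eligible A, B, C, E
Layer 20-63: 44 each from A, B, E = 44*3 = 132 chips; eligible A, B, E
Layer 64-110: 47 each from A, E = 47*2 = 94 chips; eligible A, E

Pot 1: 85 chips, eligible: A, B, C, D, E
Pot 2: 8 chips, eligible: A, B, C, E
Pot 3: 132 chips, eligible: A, B, E
Pot 4: 94 chips, eligible: A, E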